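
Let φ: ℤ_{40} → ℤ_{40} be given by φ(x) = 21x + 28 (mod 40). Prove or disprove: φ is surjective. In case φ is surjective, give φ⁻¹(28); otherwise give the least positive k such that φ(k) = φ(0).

0

Since gcd(21, 40) = 1, 21 is invertible modulo 40. Euclid's algorithm: 40 = 1·21 + 19, 21 = 1·19 + 2, 19 = 9·2 + 1; back-substituting gives 1 = 21·21 − 11·40, so 21⁻¹ ≡ 21 (mod 40).
For any y ∈ ℤ_{40}, x = 21(y − 28) mod 40 satisfies φ(x) = 21·21(y − 28) + 28 ≡ y (since 21·21 ≡ 1 mod 40). So every y has a preimage.
Hence φ is surjective.
Since φ is surjective, we find φ⁻¹(28): we need 21x ≡ 28 − 28 ≡ 0 (mod 40). Using 21⁻¹ = 21: x ≡ 21·0 = 0, so x = 0.
Check: φ(0) = 21·0 + 28 = 28 ≡ 28 (mod 40).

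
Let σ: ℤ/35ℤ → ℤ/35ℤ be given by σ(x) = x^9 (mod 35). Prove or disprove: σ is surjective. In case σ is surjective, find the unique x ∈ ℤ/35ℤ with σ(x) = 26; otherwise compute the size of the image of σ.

σ(4): Repeated squaring mod 35: 4^1 ≡ 4, 4^2 ≡ 4² = 16, 4^4 ≡ 16² = 256 ≡ 11, 4^8 ≡ 11² = 121 ≡ 16. Since 9 = 8 + 1, 4^9 ≡ 16·4: 16·4 = 64 ≡ 29. So 4^9 ≡ 29 (mod 35).
σ(9): Repeated squaring mod 35: 9^1 ≡ 9, 9^2 ≡ 9² = 81 ≡ 11, 9^4 ≡ 11² = 121 ≡ 16, 9^8 ≡ 16² = 256 ≡ 11. Since 9 = 8 + 1, 9^9 ≡ 11·9: 11·9 = 99 ≡ 29. So 9^9 ≡ 29 (mod 35).
So σ(4) = σ(9) = 29 while 4 ≠ 9, hence σ is not injective.
A non-injective map from the 35-element set ℤ/35ℤ to itself takes at most 34 distinct values, so it cannot be surjective. Hence σ is not surjective.
Since σ is not surjective, we determine |image(σ)|. Computing x^9 mod 35 for each x (by repeated squaring, reducing mod 35 at every step), the values σ(0), σ(1), …, σ(34) are: 0, 1, 22, 13, 29, 20, 6, 7, 8, 29, 20, 1, 27, 13, 14, 15, 1, 27, 8, 34, 20, 21, 22, 8, 34, 15, 6, 27, 28, 29, 15, 6, 22, 13, 34.
The distinct values are {0, 1, 6, 7, 8, 13, 14, 15, 20, 21, 22, 27, 28, 29, 34}; there are 15 of them.

15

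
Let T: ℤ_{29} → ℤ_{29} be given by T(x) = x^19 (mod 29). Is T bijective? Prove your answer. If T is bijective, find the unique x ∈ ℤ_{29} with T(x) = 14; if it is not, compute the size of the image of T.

18

Since 29 is prime, the nonzero elements of ℤ_{29} form a cyclic group of order 28.
As gcd(19, 28) = 1, raising to the 19th power is a bijection on this group: if s^19 ≡ t^19 then (st^{−1})^19 = 1, and the only element of order dividing gcd(19, 28) = 1 is 1, so s = t.
With T(0) = 0 this makes T injective on all of ℤ_{29}, hence bijective (finite equal-size domain and codomain). In particular T is bijective.
Since T is bijective, we find the preimage of 14. The inverse of x ↦ x^19 on (ℤ_{29})^× is x ↦ x^3, because 19·3 = 57 = 2·28 + 1 ≡ 1 (mod 28) and x^{28} = 1 for x ≠ 0 (Fermat). So T⁻¹(14) = 14^3 mod 29.
Repeated squaring mod 29: 14^1 ≡ 14, 14^2 ≡ 14² = 196 ≡ 22. Since 3 = 2 + 1, 14^3 ≡ 22·14: 22·14 = 308 ≡ 18. So 14^3 ≡ 18 (mod 29).
Hence T⁻¹(14) = 18.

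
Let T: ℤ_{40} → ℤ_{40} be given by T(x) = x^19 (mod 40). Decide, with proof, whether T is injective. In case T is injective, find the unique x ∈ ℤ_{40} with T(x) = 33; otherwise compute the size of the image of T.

25

T(0) = 0^19 = 0.
T(10): Repeated squaring mod 40: 10^1 ≡ 10, 10^2 ≡ 10² = 100 ≡ 20, 10^4 ≡ 20² = 400 ≡ 0, 10^8 ≡ 0² = 0, 10^16 ≡ 0² = 0. Since 19 = 16 + 2 + 1, 10^19 ≡ 0·20·10: 0·20 = 0, then 0·10 = 0. So 10^19 ≡ 0 (mod 40).
So T(0) = T(10) = 0 while 0 ≠ 10, therefore T is not injective.
Since T is not injective, we determine |image(T)|. Computing x^19 mod 40 for each x (by repeated squaring, reducing mod 40 at every step), the values T(0), T(1), …, T(39) are: 0, 1, 8, 27, 24, 5, 16, 23, 32, 9, 0, 11, 8, 37, 24, 15, 16, 33, 32, 19, 0, 21, 8, 7, 24, 25, 16, 3, 32, 29, 0, 31, 8, 17, 24, 35, 16, 13, 32, 39.
The distinct values are {0, 1, 3, 5, 7, 8, 9, 11, 13, 15, 16, 17, 19, 21, 23, 24, 25, 27, 29, 31, 32, 33, 35, 37, 39}; there are 25 of them.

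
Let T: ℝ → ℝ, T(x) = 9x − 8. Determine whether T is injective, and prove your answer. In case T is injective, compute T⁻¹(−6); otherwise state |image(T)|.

Suppose T(u) = T(v). Then 9u − 8 = 9v − 8, so 9u = 9v, therefore u = v.
Therefore T is injective.
Since T is injective, we compute T⁻¹(−6) = (−6 + 8)/9 = 2/9.

2/9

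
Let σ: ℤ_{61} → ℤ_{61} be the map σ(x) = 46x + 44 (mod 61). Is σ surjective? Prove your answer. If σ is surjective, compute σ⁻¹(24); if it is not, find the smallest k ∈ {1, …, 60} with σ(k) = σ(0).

42

Recall: σ is surjective if every y in the codomain equals σ(x) for some x in the domain.
Since gcd(46, 61) = 1, 46 is invertible modulo 61. Euclid's algorithm: 61 = 1·46 + 15, 46 = 3·15 + 1; back-substituting gives 1 = 4·46 − 3·61, so 46⁻¹ ≡ 4 (mod 61).
Then y ↦ 4(y − 44) is a two-sided inverse to σ, so every y ∈ ℤ_{61} has a preimage.
So σ is surjective.
Since σ is surjective, we find σ⁻¹(24): we need 46x ≡ 24 − 44 ≡ 41 (mod 61). Using 46⁻¹ = 4: x ≡ 4·41 = 164 = 2·61 + 42, so x = 42.
Check: σ(42) = 46·42 + 44 = 1976 = 32·61 + 24 ≡ 24 (mod 61).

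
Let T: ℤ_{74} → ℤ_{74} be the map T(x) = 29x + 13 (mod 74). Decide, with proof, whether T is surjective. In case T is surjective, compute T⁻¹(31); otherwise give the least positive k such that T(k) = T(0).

44

Since gcd(29, 74) = 1, 29 is invertible modulo 74. Euclid's algorithm: 74 = 2·29 + 16, 29 = 1·16 + 13, 16 = 1·13 + 3, 13 = 4·3 + 1; back-substituting gives 1 = 23·29 − 9·74, so 29⁻¹ ≡ 23 (mod 74).
Then y ↦ 23(y − 13) is a two-sided inverse to T, so every y ∈ ℤ_{74} has a preimage.
So T is surjective.
Since T is surjective, we compute T⁻¹(31): solve 29x + 13 ≡ 31 (mod 74), i.e. 29x ≡ 18 (mod 74).
Multiplying by 29⁻¹ = 23 gives x ≡ 23·18 = 414 = 5·74 + 44 ≡ 44 (mod 74).
Check: T(44) = 29·44 + 13 = 1289 = 17·74 + 31 ≡ 31 (mod 74).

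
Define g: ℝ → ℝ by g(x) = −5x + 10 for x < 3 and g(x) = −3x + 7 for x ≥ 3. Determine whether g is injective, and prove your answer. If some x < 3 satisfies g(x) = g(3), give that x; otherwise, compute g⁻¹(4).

Both pieces are strictly decreasing (slopes −5 and −3), so each is injective on its own interval.
The left piece maps (−∞, 3) onto (−5, ∞); the right piece maps [3, ∞) onto (−∞, −2].
These images overlap. In particular g(3) = −2 (right piece), and solving −5x + 10 = −2 on the left piece gives x = 12/5 < 3.
So g(12/5) = g(3) with 12/5 ≠ 3, and g is not injective. This x = 12/5 is the requested value below 3.

12/5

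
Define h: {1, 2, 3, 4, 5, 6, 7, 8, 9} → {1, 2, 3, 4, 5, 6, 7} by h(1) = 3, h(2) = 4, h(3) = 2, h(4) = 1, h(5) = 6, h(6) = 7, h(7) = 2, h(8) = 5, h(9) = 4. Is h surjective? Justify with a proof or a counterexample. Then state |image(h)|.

7

Every element of the codomain has a preimage: 1 = h(4), 2 = h(3), 3 = h(1), 4 = h(2), 5 = h(8), 6 = h(5), 7 = h(6).
Therefore h is surjective.
The image of h is {1, 2, 3, 4, 5, 6, 7}, which has 7 elements.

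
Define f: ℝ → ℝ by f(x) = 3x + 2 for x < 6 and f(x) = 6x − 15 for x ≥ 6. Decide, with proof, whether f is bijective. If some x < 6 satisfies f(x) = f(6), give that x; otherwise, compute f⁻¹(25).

20/3

Both pieces are strictly increasing (slopes 3 and 6), so each is injective on its own interval.
The left piece maps (−∞, 6) onto (−∞, 20); the right piece maps [6, ∞) onto [21, ∞).
The images leave a gap (20 has no preimage), so f is not surjective, hence not bijective.
Because the two images are disjoint, no x < 6 has f(x) = f(6), so we compute f⁻¹(25): 25 lies in [21, ∞), so solve 6x − 15 = 25: x = (25 + 15)/6 = 20/3.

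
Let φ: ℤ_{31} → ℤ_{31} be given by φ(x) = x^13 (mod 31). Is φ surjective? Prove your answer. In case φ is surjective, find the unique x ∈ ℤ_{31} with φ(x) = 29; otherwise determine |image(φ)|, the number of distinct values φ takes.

27

Since 31 is prime, the nonzero elements of ℤ_{31} form a cyclic group of order 30.
As gcd(13, 30) = 1, raising to the 13th power is a bijection on this group: if s^13 ≡ t^13 then (st^{−1})^13 = 1, and the only element of order dividing gcd(13, 30) = 1 is 1, so s = t.
With φ(0) = 0 this makes φ injective on all of ℤ_{31}, hence bijective (finite equal-size domain and codomain). In particular φ is surjective.
Since φ is surjective, we find the preimage of 29. The inverse of x ↦ x^13 on (ℤ_{31})^× is x ↦ x^7, because 13·7 = 91 = 3·30 + 1 ≡ 1 (mod 30) and x^{30} = 1 for x ≠ 0 (Fermat). So φ⁻¹(29) = 29^7 mod 31.
Repeated squaring mod 31: 29^1 ≡ 29, 29^2 ≡ 29² = 841 ≡ 4, 29^4 ≡ 4² = 16. Since 7 = 4 + 2 + 1, 29^7 ≡ 16·4·29: 16·4 = 64 ≡ 2, then 2·29 = 58 ≡ 27. So 29^7 ≡ 27 (mod 31).
Hence φ⁻¹(29) = 27.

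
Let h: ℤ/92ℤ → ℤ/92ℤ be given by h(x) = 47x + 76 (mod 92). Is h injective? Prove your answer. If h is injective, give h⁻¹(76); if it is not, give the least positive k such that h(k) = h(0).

By definition, injectivity means: for all x_1, x_2 in the domain, h(x_1) = h(x_2) implies x_1 = x_2.
Suppose h(x_1) = h(x_2) in ℤ/92ℤ. Then 47x_1 + 76 ≡ 47x_2 + 76 (mod 92), so 47(x_1 − x_2) ≡ 0 (mod 92).
Since gcd(47, 92) = 1, 47 is invertible modulo 92, thus x_1 − x_2 ≡ 0 (mod 92), i.e. x_1 = x_2.
Hence h is injective.
We now compute 47⁻¹ mod 92 explicitly. Euclid's algorithm: 92 = 1·47 + 45, 47 = 1·45 + 2, 45 = 22·2 + 1; back-substituting gives 1 = 47·47 − 24·92, so 47⁻¹ ≡ 47 (mod 92).
Since h is injective, we find h⁻¹(76): we need 47x ≡ 76 − 76 ≡ 0 (mod 92). Using 47⁻¹ = 47: x ≡ 47·0 = 0, so x = 0.
Check: h(0) = 47·0 + 76 = 76 ≡ 76 (mod 92).

0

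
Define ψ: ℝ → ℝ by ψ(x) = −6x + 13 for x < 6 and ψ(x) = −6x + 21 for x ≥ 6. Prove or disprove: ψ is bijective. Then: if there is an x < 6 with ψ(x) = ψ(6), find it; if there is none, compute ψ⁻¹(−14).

Both pieces are strictly decreasing (slopes −6 and −6), so each is injective on its own interval.
The left piece maps (−∞, 6) onto (−23, ∞); the right piece maps [6, ∞) onto (−∞, −15].
These images overlap. In particular ψ(6) = −15 (right piece), and solving −6x + 13 = −15 on the left piece gives x = 14/3 < 6.
So ψ(14/3) = ψ(6) with 14/3 ≠ 6, and ψ is not injective, hence not bijective. This x = 14/3 is the requested value below 6.

14/3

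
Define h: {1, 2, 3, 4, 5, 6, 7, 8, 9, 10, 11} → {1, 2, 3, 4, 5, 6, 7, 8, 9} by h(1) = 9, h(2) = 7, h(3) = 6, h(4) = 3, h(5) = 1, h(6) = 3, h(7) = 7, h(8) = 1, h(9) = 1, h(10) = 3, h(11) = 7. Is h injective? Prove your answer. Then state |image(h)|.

h(4) = 3 = h(6) with 4 ≠ 6, so h is not injective.
The image of h is {1, 3, 6, 7, 9}, which has 5 elements.

5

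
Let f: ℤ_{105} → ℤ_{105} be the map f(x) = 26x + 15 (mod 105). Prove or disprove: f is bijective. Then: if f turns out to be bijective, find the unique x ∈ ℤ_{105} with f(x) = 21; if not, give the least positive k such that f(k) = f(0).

By definition, f is injective if f(x_1) = f(x_2) implies x_1 = x_2.
Suppose f(x_1) = f(x_2) in ℤ_{105}. Then 26x_1 + 15 ≡ 26x_2 + 15 (mod 105), therefore 26(x_1 − x_2) ≡ 0 (mod 105).
Since gcd(26, 105) = 1, 26 is invertible modulo 105, therefore x_1 − x_2 ≡ 0 (mod 105), i.e. x_1 = x_2.
We now compute 26⁻¹ mod 105 explicitly. Euclid's algorithm: 105 = 4·26 + 1; back-substituting gives 1 = 101·26 − 25·105, so 26⁻¹ ≡ 101 (mod 105).
For any y ∈ ℤ_{105}, x = 101(y − 15) mod 105 satisfies f(x) = 26·101(y − 15) + 15 ≡ y (since 26·101 ≡ 1 mod 105). So every y has a preimage.
Thus f is bijective.
Since f is bijective, we compute f⁻¹(21): solve 26x + 15 ≡ 21 (mod 105), i.e. 26x ≡ 6 (mod 105).
Multiplying by 26⁻¹ = 101 gives x ≡ 101·6 = 606 = 5·105 + 81 ≡ 81 (mod 105).
Check: f(81) = 26·81 + 15 = 2121 = 20·105 + 21 ≡ 21 (mod 105).

81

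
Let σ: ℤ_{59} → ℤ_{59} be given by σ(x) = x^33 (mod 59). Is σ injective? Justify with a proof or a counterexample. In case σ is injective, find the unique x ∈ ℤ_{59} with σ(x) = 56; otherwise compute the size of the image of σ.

Since 59 is prime, the nonzero elements of ℤ_{59} form a cyclic group of order 58.
As gcd(33, 58) = 1, raising to the 33rd power is a bijection on this group: if s^33 ≡ t^33 then (st^{−1})^33 = 1, and the only element of order dividing gcd(33, 58) = 1 is 1, so s = t.
With σ(0) = 0 this makes σ injective on all of ℤ_{59}, hence bijective (finite equal-size domain and codomain). In particular σ is injective.
Since σ is injective, we find the preimage of 56. The inverse of x ↦ x^33 on (ℤ_{59})^× is x ↦ x^51, because 33·51 = 1683 = 29·58 + 1 ≡ 1 (mod 58) and x^{58} = 1 for x ≠ 0 (Fermat). So σ⁻¹(56) = 56^51 mod 59.
Repeated squaring mod 59: 56^1 ≡ 56, 56^2 ≡ 56² = 3136 ≡ 9, 56^4 ≡ 9² = 81 ≡ 22, 56^8 ≡ 22² = 484 ≡ 12, 56^16 ≡ 12² = 144 ≡ 26, 56^32 ≡ 26² = 676 ≡ 27. Since 51 = 32 + 16 + 2 + 1, 56^51 ≡ 27·26·9·56: 27·26 = 702 ≡ 53, then 53·9 = 477 ≡ 5, then 5·56 = 280 ≡ 44. So 56^51 ≡ 44 (mod 59).
Hence σ⁻¹(56) = 44.

44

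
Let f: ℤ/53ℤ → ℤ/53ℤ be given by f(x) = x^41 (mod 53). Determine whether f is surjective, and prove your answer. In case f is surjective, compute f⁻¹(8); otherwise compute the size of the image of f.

Since 53 is prime, the nonzero elements of ℤ/53ℤ form a cyclic group of order 52.
As gcd(41, 52) = 1, raising to the 41st power is a bijection on this group: if u^41 ≡ v^41 then (uv^{−1})^41 = 1, and the only element of order dividing gcd(41, 52) = 1 is 1, so u = v.
With f(0) = 0 this makes f injective on all of ℤ/53ℤ, hence bijective (finite equal-size domain and codomain). In particular f is surjective.
Since f is surjective, we find the preimage of 8. The inverse of x ↦ x^41 on (ℤ/53ℤ)^× is x ↦ x^33, because 41·33 = 1353 = 26·52 + 1 ≡ 1 (mod 52) and x^{52} = 1 for x ≠ 0 (Fermat). So f⁻¹(8) = 8^33 mod 53.
Repeated squaring mod 53: 8^1 ≡ 8, 8^2 ≡ 8² = 64 ≡ 11, 8^4 ≡ 11² = 121 ≡ 15, 8^8 ≡ 15² = 225 ≡ 13, 8^16 ≡ 13² = 169 ≡ 10, 8^32 ≡ 10² = 100 ≡ 47. Since 33 = 32 + 1, 8^33 ≡ 47·8: 47·8 = 376 ≡ 5. So 8^33 ≡ 5 (mod 53).
Hence f⁻¹(8) = 5.

5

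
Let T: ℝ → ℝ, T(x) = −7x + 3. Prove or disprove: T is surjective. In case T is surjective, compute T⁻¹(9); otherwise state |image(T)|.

Recall: surjectivity means every element of the codomain has a preimage under T.
For any y ∈ ℝ, x = (y − 3)/(−7) satisfies T(x) = y.
So T is surjective.
Since T is surjective, we compute T⁻¹(9) = (9 − 3)/(−7) = −6/7.

-6/7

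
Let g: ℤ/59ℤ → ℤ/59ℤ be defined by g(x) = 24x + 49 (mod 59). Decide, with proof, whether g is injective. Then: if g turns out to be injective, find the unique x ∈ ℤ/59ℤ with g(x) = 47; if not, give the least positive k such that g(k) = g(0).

If g(s) = g(t), then 24s ≡ 24t (mod 59). Because gcd(24, 59) = 1, we may cancel 24 to get s ≡ t (mod 59).
Thus g is injective.
We now compute 24⁻¹ mod 59 explicitly. Euclid's algorithm: 59 = 2·24 + 11, 24 = 2·11 + 2, 11 = 5·2 + 1; back-substituting gives 1 = 32·24 − 13·59, so 24⁻¹ ≡ 32 (mod 59).
Since g is injective, we compute g⁻¹(47): solve 24x + 49 ≡ 47 (mod 59), i.e. 24x ≡ 57 (mod 59).
Multiplying by 24⁻¹ = 32 gives x ≡ 32·57 = 1824 = 30·59 + 54 ≡ 54 (mod 59).
Check: g(54) = 24·54 + 49 = 1345 = 22·59 + 47 ≡ 47 (mod 59).

54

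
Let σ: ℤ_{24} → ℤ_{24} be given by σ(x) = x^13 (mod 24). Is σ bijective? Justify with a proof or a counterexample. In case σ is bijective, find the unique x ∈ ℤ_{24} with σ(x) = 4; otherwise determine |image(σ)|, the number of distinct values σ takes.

15

σ(0) = 0^13 = 0.
σ(6): Repeated squaring mod 24: 6^1 ≡ 6, 6^2 ≡ 6² = 36 ≡ 12, 6^4 ≡ 12² = 144 ≡ 0, 6^8 ≡ 0² = 0. Since 13 = 8 + 4 + 1, 6^13 ≡ 0·0·6: 0·0 = 0, then 0·6 = 0. So 6^13 ≡ 0 (mod 24).
So σ(0) = σ(6) = 0 while 0 ≠ 6, so σ is not injective, hence not bijective.
Since σ is not bijective, we determine |image(σ)|. Computing x^13 mod 24 for each x (by repeated squaring, reducing mod 24 at every step), the values σ(0), σ(1), …, σ(23) are: 0, 1, 8, 3, 16, 5, 0, 7, 8, 9, 16, 11, 0, 13, 8, 15, 16, 17, 0, 19, 8, 21, 16, 23.
The distinct values are {0, 1, 3, 5, 7, 8, 9, 11, 13, 15, 16, 17, 19, 21, 23}; there are 15 of them.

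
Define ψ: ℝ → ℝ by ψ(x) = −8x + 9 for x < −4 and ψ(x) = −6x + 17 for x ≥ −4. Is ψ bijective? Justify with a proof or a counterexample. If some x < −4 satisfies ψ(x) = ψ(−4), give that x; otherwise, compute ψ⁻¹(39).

Both pieces are strictly decreasing (slopes −8 and −6), so each is injective on its own interval.
The left piece maps (−∞, −4) onto (41, ∞); the right piece maps [−4, ∞) onto (−∞, 41].
Since 41 = 41, the images partition ℝ: ψ is injective and surjective, hence bijective.
Because the two images are disjoint, no x < −4 has ψ(x) = ψ(−4), so we compute ψ⁻¹(39): 39 lies in (−∞, 41], so solve −6x + 17 = 39: x = (39 − 17)/(−6) = −11/3.

-11/3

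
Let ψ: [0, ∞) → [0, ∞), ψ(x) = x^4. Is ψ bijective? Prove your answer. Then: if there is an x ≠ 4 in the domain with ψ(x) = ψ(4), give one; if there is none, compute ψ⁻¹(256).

4

On [0, ∞), x ↦ x^4 is strictly increasing (injective) and for any y ∈ [0, ∞) the 4th root y^{1/4} lies in [0, ∞) (surjective). So ψ is bijective.
Since x ↦ x^4 is strictly increasing on [0, ∞), it is injective there, so no x ≠ 4 in the domain has ψ(x) = ψ(4). We therefore compute ψ⁻¹(256) = 256^{1/4} = 4 (indeed 4^4 = 256).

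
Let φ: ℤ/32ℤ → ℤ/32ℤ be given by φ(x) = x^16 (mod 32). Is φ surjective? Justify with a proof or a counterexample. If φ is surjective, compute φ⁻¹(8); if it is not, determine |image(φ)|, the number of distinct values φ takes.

2

φ(0) = 0^16 = 0.
φ(2): Repeated squaring mod 32: 2^1 ≡ 2, 2^2 ≡ 2² = 4, 2^4 ≡ 4² = 16, 2^8 ≡ 16² = 256 ≡ 0, 2^16 ≡ 0² = 0. So 2^16 ≡ 0 (mod 32).
So φ(0) = φ(2) = 0 while 0 ≠ 2, hence φ is not injective.
A non-injective map from the 32-element set ℤ/32ℤ to itself takes at most 31 distinct values, so it cannot be surjective. Hence φ is not surjective.
Since φ is not surjective, we determine |image(φ)|. Computing x^16 mod 32 for each x (by repeated squaring, reducing mod 32 at every step), the values φ(0), φ(1), …, φ(31) are: 0, 1, 0, 1, 0, 1, 0, 1, 0, 1, 0, 1, 0, 1, 0, 1, 0, 1, 0, 1, 0, 1, 0, 1, 0, 1, 0, 1, 0, 1, 0, 1.
The distinct values are {0, 1}; there are 2 of them.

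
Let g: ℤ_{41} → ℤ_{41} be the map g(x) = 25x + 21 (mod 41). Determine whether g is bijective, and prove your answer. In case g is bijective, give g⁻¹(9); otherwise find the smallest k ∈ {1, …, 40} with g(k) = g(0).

11

Recall that g is injective if g(x_1) = g(x_2) implies x_1 = x_2.
Suppose g(x_1) = g(x_2) in ℤ_{41}. Then 25x_1 + 21 ≡ 25x_2 + 21 (mod 41), so 25(x_1 − x_2) ≡ 0 (mod 41).
Since gcd(25, 41) = 1, 25 is invertible modulo 41, therefore x_1 − x_2 ≡ 0 (mod 41), i.e. x_1 = x_2.
We now compute 25⁻¹ mod 41 explicitly. Euclid's algorithm: 41 = 1·25 + 16, 25 = 1·16 + 9, 16 = 1·9 + 7, 9 = 1·7 + 2, 7 = 3·2 + 1; back-substituting gives 1 = 23·25 − 14·41, so 25⁻¹ ≡ 23 (mod 41).
Then y ↦ 23(y − 21) is a two-sided inverse to g, so every y ∈ ℤ_{41} has a preimage.
Thus g is bijective.
Since g is bijective, we compute g⁻¹(9): solve 25x + 21 ≡ 9 (mod 41), i.e. 25x ≡ 29 (mod 41).
Multiplying by 25⁻¹ = 23 gives x ≡ 23·29 = 667 = 16·41 + 11 ≡ 11 (mod 41).
Check: g(11) = 25·11 + 21 = 296 = 7·41 + 9 ≡ 9 (mod 41).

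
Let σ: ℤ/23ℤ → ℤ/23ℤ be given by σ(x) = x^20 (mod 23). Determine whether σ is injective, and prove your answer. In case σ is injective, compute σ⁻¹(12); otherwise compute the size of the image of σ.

12

σ(11): Repeated squaring mod 23: 11^1 ≡ 11, 11^2 ≡ 11² = 121 ≡ 6, 11^4 ≡ 6² = 36 ≡ 13, 11^8 ≡ 13² = 169 ≡ 8, 11^16 ≡ 8² = 64 ≡ 18. Since 20 = 16 + 4, 11^20 ≡ 18·13: 18·13 = 234 ≡ 4. So 11^20 ≡ 4 (mod 23).
σ(12): Repeated squaring mod 23: 12^1 ≡ 12, 12^2 ≡ 12² = 144 ≡ 6, 12^4 ≡ 6² = 36 ≡ 13, 12^8 ≡ 13² = 169 ≡ 8, 12^16 ≡ 8² = 64 ≡ 18. Since 20 = 16 + 4, 12^20 ≡ 18·13: 18·13 = 234 ≡ 4. So 12^20 ≡ 4 (mod 23).
So σ(11) = σ(12) = 4 while 11 ≠ 12, so σ is not injective.
Since σ is not injective, we determine |image(σ)|. Computing x^20 mod 23 for each x (by repeated squaring, reducing mod 23 at every step), the values σ(0), σ(1), …, σ(22) are: 0, 1, 6, 18, 13, 12, 16, 8, 9, 2, 3, 4, 4, 3, 2, 9, 8, 16, 12, 13, 18, 6, 1.
The distinct values are {0, 1, 2, 3, 4, 6, 8, 9, 12, 13, 16, 18}; there are 12 of them.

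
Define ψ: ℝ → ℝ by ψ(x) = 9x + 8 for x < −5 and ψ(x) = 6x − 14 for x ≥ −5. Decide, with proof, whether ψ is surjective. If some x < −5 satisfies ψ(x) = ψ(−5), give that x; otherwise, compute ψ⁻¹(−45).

Both pieces are strictly increasing (slopes 9 and 6), so each is injective on its own interval.
The left piece maps (−∞, −5) onto (−∞, −37); the right piece maps [−5, ∞) onto [−44, ∞).
The union (−∞, −37) ∪ [−44, ∞) covers ℝ, so ψ is surjective.
For the follow-up: the images overlap, so an x < −5 with ψ(x) = ψ(−5) exists. ψ(−5) = −44; solving 9x + 8 = −44 for x < −5 gives x = (−44 − 8)/9 = −52/9.

-52/9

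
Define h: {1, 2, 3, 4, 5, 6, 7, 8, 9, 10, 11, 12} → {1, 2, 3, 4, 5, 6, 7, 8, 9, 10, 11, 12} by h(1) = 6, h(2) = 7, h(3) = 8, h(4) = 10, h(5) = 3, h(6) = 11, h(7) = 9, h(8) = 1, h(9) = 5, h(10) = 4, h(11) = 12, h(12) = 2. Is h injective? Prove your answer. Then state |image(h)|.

12

The values h(1), …, h(12) are 6, 7, 8, 10, 3, 11, 9, 1, 5, 4, 12, 2 — all distinct.
So h(a) = h(b) only when a = b, and h is injective.
The image of h is {1, 2, 3, 4, 5, 6, 7, 8, 9, 10, 11, 12}, which has 12 elements.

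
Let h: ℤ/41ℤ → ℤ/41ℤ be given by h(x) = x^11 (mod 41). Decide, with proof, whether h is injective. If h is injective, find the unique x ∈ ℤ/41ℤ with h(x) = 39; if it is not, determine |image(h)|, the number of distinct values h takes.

2

Since 41 is prime, the nonzero elements of ℤ/41ℤ form a cyclic group of order 40.
As gcd(11, 40) = 1, raising to the 11th power is a bijection on this group: if u^11 ≡ v^11 then (uv^{−1})^11 = 1, and the only element of order dividing gcd(11, 40) = 1 is 1, so u = v.
With h(0) = 0 this makes h injective on all of ℤ/41ℤ, hence bijective (finite equal-size domain and codomain). In particular h is injective.
Since h is injective, we find the preimage of 39. The inverse of x ↦ x^11 on (ℤ/41ℤ)^× is x ↦ x^11, because 11·11 = 121 = 3·40 + 1 ≡ 1 (mod 40) and x^{40} = 1 for x ≠ 0 (Fermat). So h⁻¹(39) = 39^11 mod 41.
Repeated squaring mod 41: 39^1 ≡ 39, 39^2 ≡ 39² = 1521 ≡ 4, 39^4 ≡ 4² = 16, 39^8 ≡ 16² = 256 ≡ 10. Since 11 = 8 + 2 + 1, 39^11 ≡ 10·4·39: 10·4 = 40, then 40·39 = 1560 ≡ 2. So 39^11 ≡ 2 (mod 41).
Hence h⁻¹(39) = 2.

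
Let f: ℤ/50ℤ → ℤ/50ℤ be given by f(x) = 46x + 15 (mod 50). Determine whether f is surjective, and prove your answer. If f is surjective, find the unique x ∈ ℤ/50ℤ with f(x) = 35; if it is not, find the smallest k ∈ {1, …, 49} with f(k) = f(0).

Since gcd(46, 50) = 2, we have 46x ≡ 0 (mod 2) for all x, so f(x) ≡ 1 (mod 2).
But 0 ≢ 1 (mod 2), so 0 ∈ ℤ/50ℤ has no preimage. Thus f is not surjective.
Since f is not surjective, we find the least positive k with f(k) = f(0): this means 46k ≡ 0 (mod 50), i.e. 50 ∣ 46k. Since gcd(46, 50) = 2, dividing through by 2 this holds exactly when 25 ∣ 23k, and as gcd(23, 25) = 1, exactly when 25 ∣ k.
The smallest positive such k is 25.

25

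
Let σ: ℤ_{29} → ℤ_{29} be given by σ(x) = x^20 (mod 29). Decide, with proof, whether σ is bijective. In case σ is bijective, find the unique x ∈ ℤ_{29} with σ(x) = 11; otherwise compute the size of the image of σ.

σ(2): Repeated squaring mod 29: 2^1 ≡ 2, 2^2 ≡ 2² = 4, 2^4 ≡ 4² = 16, 2^8 ≡ 16² = 256 ≡ 24, 2^16 ≡ 24² = 576 ≡ 25. Since 20 = 16 + 4, 2^20 ≡ 25·16: 25·16 = 400 ≡ 23. So 2^20 ≡ 23 (mod 29).
σ(5): Repeated squaring mod 29: 5^1 ≡ 5, 5^2 ≡ 5² = 25, 5^4 ≡ 25² = 625 ≡ 16, 5^8 ≡ 16² = 256 ≡ 24, 5^16 ≡ 24² = 576 ≡ 25. Since 20 = 16 + 4, 5^20 ≡ 25·16: 25·16 = 400 ≡ 23. So 5^20 ≡ 23 (mod 29).
So σ(2) = σ(5) = 23 while 2 ≠ 5, thus σ is not injective, hence not bijective.
Since σ is not bijective, we determine |image(σ)|. Computing x^20 mod 29 for each x (by repeated squaring, reducing mod 29 at every step), the values σ(0), σ(1), …, σ(28) are: 0, 1, 23, 25, 7, 23, 24, 25, 16, 16, 7, 20, 1, 20, 24, 24, 20, 1, 20, 7, 16, 16, 25, 24, 23, 7, 25, 23, 1.
The distinct values are {0, 1, 7, 16, 20, 23, 24, 25}; there are 8 of them.

8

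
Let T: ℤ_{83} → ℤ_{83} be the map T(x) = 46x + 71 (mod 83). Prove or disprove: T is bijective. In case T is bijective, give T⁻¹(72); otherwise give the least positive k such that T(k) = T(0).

74

Suppose T(a) = T(b) in ℤ_{83}. Then 46a + 71 ≡ 46b + 71 (mod 83), thus 46(a − b) ≡ 0 (mod 83).
Since gcd(46, 83) = 1, 46 is invertible modulo 83, hence a − b ≡ 0 (mod 83), i.e. a = b.
We now compute 46⁻¹ mod 83 explicitly. Euclid's algorithm: 83 = 1·46 + 37, 46 = 1·37 + 9, 37 = 4·9 + 1; back-substituting gives 1 = 74·46 − 41·83, so 46⁻¹ ≡ 74 (mod 83).
For any y ∈ ℤ_{83}, x = 74(y − 71) mod 83 satisfies T(x) = 46·74(y − 71) + 71 ≡ y (since 46·74 ≡ 1 mod 83). So every y has a preimage.
Therefore T is bijective.
Since T is bijective, we compute T⁻¹(72): solve 46x + 71 ≡ 72 (mod 83), i.e. 46x ≡ 1 (mod 83).
Multiplying by 46⁻¹ = 74 gives x ≡ 74·1 = 74 ≡ 74 (mod 83).
Check: T(74) = 46·74 + 71 = 3475 = 41·83 + 72 ≡ 72 (mod 83).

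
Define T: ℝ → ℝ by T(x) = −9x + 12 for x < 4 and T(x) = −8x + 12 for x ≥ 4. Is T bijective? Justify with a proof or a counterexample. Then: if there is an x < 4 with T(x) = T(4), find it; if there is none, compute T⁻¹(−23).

32/9

Both pieces are strictly decreasing (slopes −9 and −8), so each is injective on its own interval.
The left piece maps (−∞, 4) onto (−24, ∞); the right piece maps [4, ∞) onto (−∞, −20].
These images overlap. In particular T(4) = −20 (right piece), and solving −9x + 12 = −20 on the left piece gives x = 32/9 < 4.
So T(32/9) = T(4) with 32/9 ≠ 4, and T is not injective, hence not bijective. This x = 32/9 is the requested value below 4.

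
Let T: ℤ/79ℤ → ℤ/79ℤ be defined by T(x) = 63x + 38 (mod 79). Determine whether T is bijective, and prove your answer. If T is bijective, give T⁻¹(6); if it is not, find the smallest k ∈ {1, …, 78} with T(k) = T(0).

Suppose T(a) = T(b) in ℤ/79ℤ. Then 63a + 38 ≡ 63b + 38 (mod 79), therefore 63(a − b) ≡ 0 (mod 79).
Since gcd(63, 79) = 1, 63 is invertible modulo 79, therefore a − b ≡ 0 (mod 79), i.e. a = b.
We now compute 63⁻¹ mod 79 explicitly. Euclid's algorithm: 79 = 1·63 + 16, 63 = 3·16 + 15, 16 = 1·15 + 1; back-substituting gives 1 = 74·63 − 59·79, so 63⁻¹ ≡ 74 (mod 79).
Then y ↦ 74(y − 38) is a two-sided inverse to T, so every y ∈ ℤ/79ℤ has a preimage.
Therefore T is bijective.
Since T is bijective, we compute T⁻¹(6): solve 63x + 38 ≡ 6 (mod 79), i.e. 63x ≡ 47 (mod 79).
Multiplying by 63⁻¹ = 74 gives x ≡ 74·47 = 3478 = 44·79 + 2 ≡ 2 (mod 79).
Check: T(2) = 63·2 + 38 = 164 = 2·79 + 6 ≡ 6 (mod 79).

2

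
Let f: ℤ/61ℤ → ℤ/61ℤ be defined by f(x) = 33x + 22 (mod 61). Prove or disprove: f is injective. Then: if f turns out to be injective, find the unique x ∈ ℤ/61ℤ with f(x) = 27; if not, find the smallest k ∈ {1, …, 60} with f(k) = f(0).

2

By definition, f is injective when f(x_1) = f(x_2) forces x_1 = x_2.
If f(x_1) = f(x_2), then 33x_1 ≡ 33x_2 (mod 61). Because gcd(33, 61) = 1, we may cancel 33 to get x_1 ≡ x_2 (mod 61).
So f is injective.
We now compute 33⁻¹ mod 61 explicitly. Euclid's algorithm: 61 = 1·33 + 28, 33 = 1·28 + 5, 28 = 5·5 + 3, 5 = 1·3 + 2, 3 = 1·2 + 1; back-substituting gives 1 = 37·33 − 20·61, so 33⁻¹ ≡ 37 (mod 61).
Since f is injective, we compute f⁻¹(27): solve 33x + 22 ≡ 27 (mod 61), i.e. 33x ≡ 5 (mod 61).
Multiplying by 33⁻¹ = 37 gives x ≡ 37·5 = 185 = 3·61 + 2 ≡ 2 (mod 61).
Check: f(2) = 33·2 + 22 = 88 = 1·61 + 27 ≡ 27 (mod 61).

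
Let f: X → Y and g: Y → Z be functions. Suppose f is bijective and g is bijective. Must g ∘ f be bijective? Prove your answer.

bijective

Injectivity: if g(f(a)) = g(f(b)) then f(a) = f(b) (g injective) so a = b (f injective).
Surjectivity: for c ∈ Z pick b with g(b) = c, then a with f(a) = b; then (g ∘ f)(a) = c.
Thus g ∘ f is bijective.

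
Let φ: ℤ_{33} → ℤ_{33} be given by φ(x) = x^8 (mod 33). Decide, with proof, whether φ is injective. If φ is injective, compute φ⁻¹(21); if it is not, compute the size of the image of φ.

φ(4): Repeated squaring mod 33: 4^1 ≡ 4, 4^2 ≡ 4² = 16, 4^4 ≡ 16² = 256 ≡ 25, 4^8 ≡ 25² = 625 ≡ 31. So 4^8 ≡ 31 (mod 33).
φ(7): Repeated squaring mod 33: 7^1 ≡ 7, 7^2 ≡ 7² = 49 ≡ 16, 7^4 ≡ 16² = 256 ≡ 25, 7^8 ≡ 25² = 625 ≡ 31. So 7^8 ≡ 31 (mod 33).
So φ(4) = φ(7) = 31 while 4 ≠ 7, thus φ is not injective.
Since φ is not injective, we determine |image(φ)|. Computing x^8 mod 33 for each x (by repeated squaring, reducing mod 33 at every step), the values φ(0), φ(1), …, φ(32) are: 0, 1, 25, 27, 31, 4, 15, 31, 16, 3, 1, 22, 12, 25, 16, 9, 4, 4, 9, 16, 25, 12, 22, 1, 3, 16, 31, 15, 4, 31, 27, 25, 1.
The distinct values are {0, 1, 3, 4, 9, 12, 15, 16, 22, 25, 27, 31}; there are 12 of them.

12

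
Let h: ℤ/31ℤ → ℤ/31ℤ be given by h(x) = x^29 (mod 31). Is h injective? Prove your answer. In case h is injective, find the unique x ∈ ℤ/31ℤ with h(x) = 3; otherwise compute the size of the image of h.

21

Since 31 is prime, the nonzero elements of ℤ/31ℤ form a cyclic group of order 30.
As gcd(29, 30) = 1, raising to the 29th power is a bijection on this group: if x_1^29 ≡ x_2^29 then (x_1x_2^{−1})^29 = 1, and the only element of order dividing gcd(29, 30) = 1 is 1, so x_1 = x_2.
With h(0) = 0 this makes h injective on all of ℤ/31ℤ, hence bijective (finite equal-size domain and codomain). In particular h is injective.
Since h is injective, we find the preimage of 3. The inverse of x ↦ x^29 on (ℤ/31ℤ)^× is x ↦ x^29, because 29·29 = 841 = 28·30 + 1 ≡ 1 (mod 30) and x^{30} = 1 for x ≠ 0 (Fermat). So h⁻¹(3) = 3^29 mod 31.
Repeated squaring mod 31: 3^1 ≡ 3, 3^2 ≡ 3² = 9, 3^4 ≡ 9² = 81 ≡ 19, 3^8 ≡ 19² = 361 ≡ 20, 3^16 ≡ 20² = 400 ≡ 28. Since 29 = 16 + 8 + 4 + 1, 3^29 ≡ 28·20·19·3: 28·20 = 560 ≡ 2, then 2·19 = 38 ≡ 7, then 7·3 = 21. So 3^29 ≡ 21 (mod 31).
Hence h⁻¹(3) = 21.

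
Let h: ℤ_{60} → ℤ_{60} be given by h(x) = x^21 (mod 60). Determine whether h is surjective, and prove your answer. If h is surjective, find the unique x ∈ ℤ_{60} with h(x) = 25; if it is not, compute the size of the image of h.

h(0) = 0^21 = 0.
h(30): Repeated squaring mod 60: 30^1 ≡ 30, 30^2 ≡ 30² = 900 ≡ 0, 30^4 ≡ 0² = 0, 30^8 ≡ 0² = 0, 30^16 ≡ 0² = 0. Since 21 = 16 + 4 + 1, 30^21 ≡ 0·0·30: 0·0 = 0, then 0·30 = 0. So 30^21 ≡ 0 (mod 60).
So h(0) = h(30) = 0 while 0 ≠ 30, therefore h is not injective.
A non-injective map from the 60-element set ℤ_{60} to itself takes at most 59 distinct values, so it cannot be surjective. So h is not surjective.
Since h is not surjective, we determine |image(h)|. Computing x^21 mod 60 for each x (by repeated squaring, reducing mod 60 at every step), the values h(0), h(1), …, h(59) are: 0, 1, 32, 3, 4, 5, 36, 7, 8, 9, 40, 11, 12, 13, 44, 15, 16, 17, 48, 19, 20, 21, 52, 23, 24, 25, 56, 27, 28, 29, 0, 31, 32, 33, 4, 35, 36, 37, 8, 39, 40, 41, 12, 43, 44, 45, 16, 47, 48, 49, 20, 51, 52, 53, 24, 55, 56, 57, 28, 59.
The distinct values are {0, 1, 3, 4, 5, 7, 8, 9, 11, 12, 13, 15, 16, 17, 19, 20, 21, 23, 24, 25, 27, 28, 29, 31, 32, 33, 35, 36, 37, 39, 40, 41, 43, 44, 45, 47, 48, 49, 51, 52, 53, 55, 56, 57, 59}; there are 45 of them.

45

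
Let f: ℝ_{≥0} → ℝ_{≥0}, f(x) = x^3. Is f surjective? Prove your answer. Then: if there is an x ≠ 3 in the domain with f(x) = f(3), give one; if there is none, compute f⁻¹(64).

4

For any y ∈ ℝ_{≥0}, x = y^{1/3} ∈ ℝ_{≥0} gives f(x) = y, so f is surjective.
Since x ↦ x^3 is strictly increasing on ℝ_{≥0}, it is injective there, so no x ≠ 3 in the domain has f(x) = f(3). We therefore compute f⁻¹(64) = 64^{1/3} = 4 (indeed 4^3 = 64).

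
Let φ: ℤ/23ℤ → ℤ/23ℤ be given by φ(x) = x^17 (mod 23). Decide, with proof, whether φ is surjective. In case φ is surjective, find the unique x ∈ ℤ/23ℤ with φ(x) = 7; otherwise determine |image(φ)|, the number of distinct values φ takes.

20

Since 23 is prime, the nonzero elements of ℤ/23ℤ form a cyclic group of order 22.
As gcd(17, 22) = 1, raising to the 17th power is a bijection on this group: if u^17 ≡ v^17 then (uv^{−1})^17 = 1, and the only element of order dividing gcd(17, 22) = 1 is 1, so u = v.
With φ(0) = 0 this makes φ injective on all of ℤ/23ℤ, hence bijective (finite equal-size domain and codomain). In particular φ is surjective.
Since φ is surjective, we find the preimage of 7. The inverse of x ↦ x^17 on (ℤ/23ℤ)^× is x ↦ x^13, because 17·13 = 221 = 10·22 + 1 ≡ 1 (mod 22) and x^{22} = 1 for x ≠ 0 (Fermat). So φ⁻¹(7) = 7^13 mod 23.
Repeated squaring mod 23: 7^1 ≡ 7, 7^2 ≡ 7² = 49 ≡ 3, 7^4 ≡ 3² = 9, 7^8 ≡ 9² = 81 ≡ 12. Since 13 = 8 + 4 + 1, 7^13 ≡ 12·9·7: 12·9 = 108 ≡ 16, then 16·7 = 112 ≡ 20. So 7^13 ≡ 20 (mod 23).
Hence φ⁻¹(7) = 20.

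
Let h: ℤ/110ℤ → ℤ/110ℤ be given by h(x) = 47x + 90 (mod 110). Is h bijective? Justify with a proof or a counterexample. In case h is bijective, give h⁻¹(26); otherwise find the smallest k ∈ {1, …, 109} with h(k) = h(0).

If h(s) = h(t), then 47s ≡ 47t (mod 110). Because gcd(47, 110) = 1, we may cancel 47 to get s ≡ t (mod 110).
We now compute 47⁻¹ mod 110 explicitly. Euclid's algorithm: 110 = 2·47 + 16, 47 = 2·16 + 15, 16 = 1·15 + 1; back-substituting gives 1 = 103·47 − 44·110, so 47⁻¹ ≡ 103 (mod 110).
For any y ∈ ℤ/110ℤ, x = 103(y − 90) mod 110 satisfies h(x) = 47·103(y − 90) + 90 ≡ y (since 47·103 ≡ 1 mod 110). So every y has a preimage.
Therefore h is bijective.
Since h is bijective, we compute h⁻¹(26): solve 47x + 90 ≡ 26 (mod 110), i.e. 47x ≡ 46 (mod 110).
Multiplying by 47⁻¹ = 103 gives x ≡ 103·46 = 4738 = 43·110 + 8 ≡ 8 (mod 110).
Check: h(8) = 47·8 + 90 = 466 = 4·110 + 26 ≡ 26 (mod 110).

8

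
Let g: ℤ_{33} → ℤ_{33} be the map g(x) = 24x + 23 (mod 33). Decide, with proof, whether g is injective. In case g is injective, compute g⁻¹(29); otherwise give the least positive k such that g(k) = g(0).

11

Recall: injectivity means: for all u, v in the domain, g(u) = g(v) implies u = v.
We have gcd(24, 33) = 3 > 1. Taking u = 0 and v = 11: g(0) = 23 and g(11) = 24·11 + 23 = 287 ≡ 23 (mod 33).
So g(0) = g(11) while 0 ≠ 11, thus g is not injective.
Since g is not injective, we find the least positive k with g(k) = g(0): this means 24k ≡ 0 (mod 33), i.e. 33 ∣ 24k. Since gcd(24, 33) = 3, dividing through by 3 this holds exactly when 11 ∣ 8k, and as gcd(8, 11) = 1, exactly when 11 ∣ k.
The smallest positive such k is 11.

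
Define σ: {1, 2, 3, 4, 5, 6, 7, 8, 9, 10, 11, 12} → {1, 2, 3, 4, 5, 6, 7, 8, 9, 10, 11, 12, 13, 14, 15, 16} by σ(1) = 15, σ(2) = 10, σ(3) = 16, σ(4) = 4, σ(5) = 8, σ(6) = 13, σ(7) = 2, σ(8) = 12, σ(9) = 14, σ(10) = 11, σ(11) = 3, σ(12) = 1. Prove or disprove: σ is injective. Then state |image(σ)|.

The values σ(1), …, σ(12) are 15, 10, 16, 4, 8, 13, 2, 12, 14, 11, 3, 1 — all distinct.
So σ(s) = σ(t) only when s = t, and σ is injective.
The image of σ is {1, 2, 3, 4, 8, 10, 11, 12, 13, 14, 15, 16}, which has 12 elements.

12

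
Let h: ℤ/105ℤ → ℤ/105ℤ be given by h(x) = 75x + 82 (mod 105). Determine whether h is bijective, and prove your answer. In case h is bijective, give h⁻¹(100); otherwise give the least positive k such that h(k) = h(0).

7

By definition, h is injective when h(x_1) = h(x_2) forces x_1 = x_2.
We have gcd(75, 105) = 15 > 1. Taking x_1 = 0 and x_2 = 7: h(0) = 82 and h(7) = 75·7 + 82 = 607 ≡ 82 (mod 105).
So h(0) = h(7) while 0 ≠ 7, thus h is not injective, hence not bijective.
Since h is not bijective, we find the least positive k with h(k) = h(0): this means 75k ≡ 0 (mod 105), i.e. 105 ∣ 75k. Since gcd(75, 105) = 15, dividing through by 15 this holds exactly when 7 ∣ 5k, and as gcd(5, 7) = 1, exactly when 7 ∣ k.
The smallest positive such k is 7.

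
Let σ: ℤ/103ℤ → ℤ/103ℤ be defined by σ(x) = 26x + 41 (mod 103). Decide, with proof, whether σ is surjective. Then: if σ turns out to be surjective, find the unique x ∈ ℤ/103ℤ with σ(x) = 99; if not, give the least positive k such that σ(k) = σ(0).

26

By definition, σ is surjective if every y in the codomain equals σ(x) for some x in the domain.
Since gcd(26, 103) = 1, 26 is invertible modulo 103. Euclid's algorithm: 103 = 3·26 + 25, 26 = 1·25 + 1; back-substituting gives 1 = 4·26 − 1·103, so 26⁻¹ ≡ 4 (mod 103).
For any y ∈ ℤ/103ℤ, x = 4(y − 41) mod 103 satisfies σ(x) = 26·4(y − 41) + 41 ≡ y (since 26·4 ≡ 1 mod 103). So every y has a preimage.
Thus σ is surjective.
Since σ is surjective, we compute σ⁻¹(99): solve 26x + 41 ≡ 99 (mod 103), i.e. 26x ≡ 58 (mod 103).
Multiplying by 26⁻¹ = 4 gives x ≡ 4·58 = 232 = 2·103 + 26 ≡ 26 (mod 103).
Check: σ(26) = 26·26 + 41 = 717 = 6·103 + 99 ≡ 99 (mod 103).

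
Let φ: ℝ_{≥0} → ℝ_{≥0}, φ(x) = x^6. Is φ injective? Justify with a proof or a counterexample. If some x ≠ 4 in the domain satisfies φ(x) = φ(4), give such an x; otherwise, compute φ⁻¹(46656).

On ℝ_{≥0}, x ↦ x^6 is strictly increasing, so φ(a) = φ(b) forces a = b. So φ is injective.
Since x ↦ x^6 is strictly increasing on ℝ_{≥0}, it is injective there, so no x ≠ 4 in the domain has φ(x) = φ(4). We therefore compute φ⁻¹(46656) = 46656^{1/6} = 6 (indeed 6^6 = 46656).

6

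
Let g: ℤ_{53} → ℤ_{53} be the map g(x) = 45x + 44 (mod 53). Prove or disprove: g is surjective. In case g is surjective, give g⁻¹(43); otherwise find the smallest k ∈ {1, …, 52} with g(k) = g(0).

20

Since gcd(45, 53) = 1, 45 is invertible modulo 53. Euclid's algorithm: 53 = 1·45 + 8, 45 = 5·8 + 5, 8 = 1·5 + 3, 5 = 1·3 + 2, 3 = 1·2 + 1; back-substituting gives 1 = 33·45 − 28·53, so 45⁻¹ ≡ 33 (mod 53).
Then y ↦ 33(y − 44) is a two-sided inverse to g, so every y ∈ ℤ_{53} has a preimage.
Hence g is surjective.
Since g is surjective, we compute g⁻¹(43): solve 45x + 44 ≡ 43 (mod 53), i.e. 45x ≡ 52 (mod 53).
Multiplying by 45⁻¹ = 33 gives x ≡ 33·52 = 1716 = 32·53 + 20 ≡ 20 (mod 53).
Check: g(20) = 45·20 + 44 = 944 = 17·53 + 43 ≡ 43 (mod 53).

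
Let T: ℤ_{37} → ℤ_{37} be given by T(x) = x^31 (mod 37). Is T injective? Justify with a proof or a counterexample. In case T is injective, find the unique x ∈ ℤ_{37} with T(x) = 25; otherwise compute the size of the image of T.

28

Since 37 is prime, the nonzero elements of ℤ_{37} form a cyclic group of order 36.
As gcd(31, 36) = 1, raising to the 31st power is a bijection on this group: if u^31 ≡ v^31 then (uv^{−1})^31 = 1, and the only element of order dividing gcd(31, 36) = 1 is 1, so u = v.
With T(0) = 0 this makes T injective on all of ℤ_{37}, hence bijective (finite equal-size domain and codomain). In particular T is injective.
Since T is injective, we find the preimage of 25. The inverse of x ↦ x^31 on (ℤ_{37})^× is x ↦ x^7, because 31·7 = 217 = 6·36 + 1 ≡ 1 (mod 36) and x^{36} = 1 for x ≠ 0 (Fermat). So T⁻¹(25) = 25^7 mod 37.
Repeated squaring mod 37: 25^1 ≡ 25, 25^2 ≡ 25² = 625 ≡ 33, 25^4 ≡ 33² = 1089 ≡ 16. Since 7 = 4 + 2 + 1, 25^7 ≡ 16·33·25: 16·33 = 528 ≡ 10, then 10·25 = 250 ≡ 28. So 25^7 ≡ 28 (mod 37).
Hence T⁻¹(25) = 28.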